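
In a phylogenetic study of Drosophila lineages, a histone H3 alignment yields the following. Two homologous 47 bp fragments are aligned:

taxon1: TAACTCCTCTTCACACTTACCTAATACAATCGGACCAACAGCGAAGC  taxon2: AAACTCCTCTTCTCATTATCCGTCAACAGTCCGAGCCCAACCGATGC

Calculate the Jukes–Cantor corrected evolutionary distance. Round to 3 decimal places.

The sequences differ at 17 of 47 sites, so p = 17/47 ≈ 0.361702.
d = −(3/4) ln(1 − 4p/3) = −0.75 ln(1 − 0.482269) = −0.75 ln(0.517731)
  = −0.75 × (-0.658299) = 0.493724 substitutions/site.

0.494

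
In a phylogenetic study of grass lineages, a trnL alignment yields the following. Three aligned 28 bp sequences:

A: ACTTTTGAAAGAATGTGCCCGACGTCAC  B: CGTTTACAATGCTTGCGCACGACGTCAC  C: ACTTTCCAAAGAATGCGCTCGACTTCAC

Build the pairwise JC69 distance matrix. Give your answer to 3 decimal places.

d(A,B) = 0.420, d(A,C) = 0.204, d(B,C) = 0.360

A–B: 9/28 sites differ → p ≈ 0.321429, d = −0.75 ln(1 − 0.428572) = 0.419713 ≈ 0.420.
A–C: 5/28 sites differ → p ≈ 0.178571, d = −0.75 ln(1 − 0.238095) = 0.203950 ≈ 0.204.
B–C: 8/28 sites differ → p ≈ 0.285714, d = −0.75 ln(1 − 0.380952) = 0.359679 ≈ 0.360.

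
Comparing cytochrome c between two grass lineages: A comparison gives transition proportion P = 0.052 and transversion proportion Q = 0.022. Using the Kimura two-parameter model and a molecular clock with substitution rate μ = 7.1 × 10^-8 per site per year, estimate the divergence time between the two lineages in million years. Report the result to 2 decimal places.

0.55

Under the Kimura two-parameter model, d = −½ ln(1 − 2P − Q) − ¼ ln(1 − 2Q).
1 − 2P − Q = 0.874, giving −½ ln(0.874) = 0.067337.
1 − 2Q = 0.956, giving −¼ ln(0.956) = 0.011249.
d = 0.067337 + 0.011249 = 0.078586.
Under a molecular clock d = 2μt, so t = d/(2μ) = 0.078586 / (2 × 7.1 × 10^-8) = 0.55 million years.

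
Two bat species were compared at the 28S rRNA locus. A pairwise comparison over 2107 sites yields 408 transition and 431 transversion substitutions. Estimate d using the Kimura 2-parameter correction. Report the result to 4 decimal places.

P = 408/2107 ≈ 0.19364 and Q = 431/2107 ≈ 0.204556.
Under the Kimura two-parameter model, d = −½ ln(1 − 2P − Q) − ¼ ln(1 − 2Q).
1 − 2P − Q = 0.408164, giving −½ ln(0.408164) = 0.448043.
1 − 2Q = 0.590888, giving −¼ ln(0.590888) = 0.131532.
d = 0.448043 + 0.131532 = 0.579575.

0.5796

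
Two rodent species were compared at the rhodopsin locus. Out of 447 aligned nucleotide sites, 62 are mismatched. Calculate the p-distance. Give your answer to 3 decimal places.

p = 62/447 = 0.138702… ≈ 0.139 (to 3 d.p.).

0.139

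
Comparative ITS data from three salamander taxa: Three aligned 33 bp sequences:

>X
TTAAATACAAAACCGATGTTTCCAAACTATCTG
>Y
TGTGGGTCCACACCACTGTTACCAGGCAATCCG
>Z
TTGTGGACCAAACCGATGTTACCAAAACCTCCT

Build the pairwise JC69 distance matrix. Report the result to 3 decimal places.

d(X,Y) = 0.699, d(X,Z) = 0.441, d(Y,Z) = 0.559

X–Y: 15/33 sites differ → p ≈ 0.454545, d = −0.75 ln(1 − 0.60606) = 0.698667 ≈ 0.699.
X–Z: 11/33 sites differ → p ≈ 0.333333, d = −0.75 ln(1 − 0.444444) = 0.440839 ≈ 0.441.
Y–Z: 13/33 sites differ → p ≈ 0.393939, d = −0.75 ln(1 − 0.525252) = 0.558728 ≈ 0.559.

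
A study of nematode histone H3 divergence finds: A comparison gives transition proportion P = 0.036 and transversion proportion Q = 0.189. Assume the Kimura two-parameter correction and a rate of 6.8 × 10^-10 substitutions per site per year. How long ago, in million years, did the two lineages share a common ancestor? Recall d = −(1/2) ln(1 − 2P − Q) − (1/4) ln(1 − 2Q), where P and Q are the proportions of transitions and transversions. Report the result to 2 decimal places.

198.48

Under the Kimura two-parameter model, d = −½ ln(1 − 2P − Q) − ¼ ln(1 − 2Q).
1 − 2P − Q = 0.739, giving −½ ln(0.739) = 0.151229.
1 − 2Q = 0.622, giving −¼ ln(0.622) = 0.118704.
d = 0.151229 + 0.118704 = 0.269933.
Under a molecular clock d = 2μt, so t = d/(2μ) = 0.269933 / (2 × 6.8 × 10^-10) = 198.48 million years.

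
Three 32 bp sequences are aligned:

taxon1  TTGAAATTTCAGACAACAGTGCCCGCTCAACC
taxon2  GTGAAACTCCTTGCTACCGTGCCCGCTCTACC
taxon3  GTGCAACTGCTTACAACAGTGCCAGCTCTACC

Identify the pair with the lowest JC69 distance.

taxon1–taxon2: 9/32 differ, p = 0.281, d = 0.353.
taxon1–taxon3: 8/32 differ, p = 0.250, d = 0.304.
taxon2–taxon3: 6/32 differ, p = 0.188, d = 0.216.
The smallest distance is between taxon2 and taxon3.

taxon2 and taxon3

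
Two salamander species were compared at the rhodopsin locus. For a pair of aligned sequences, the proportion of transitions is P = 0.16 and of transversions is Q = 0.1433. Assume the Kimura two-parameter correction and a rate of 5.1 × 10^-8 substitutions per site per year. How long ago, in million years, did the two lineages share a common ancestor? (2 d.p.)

3.88

Under the Kimura two-parameter model, d = −½ ln(1 − 2P − Q) − ¼ ln(1 − 2Q).
1 − 2P − Q = 0.5367, giving −½ ln(0.5367) = 0.311158.
1 − 2Q = 0.7134, giving −¼ ln(0.7134) = 0.084428.
d = 0.311158 + 0.084428 = 0.395586.
Under a molecular clock d = 2μt, so t = d/(2μ) = 0.395586 / (2 × 5.1 × 10^-8) = 3.88 million years.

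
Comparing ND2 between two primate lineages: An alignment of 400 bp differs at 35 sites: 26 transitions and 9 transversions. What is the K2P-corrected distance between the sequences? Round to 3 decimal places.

P = 26/400 = 0.065 and Q = 9/400 = 0.0225.
Under the Kimura two-parameter model, d = −½ ln(1 − 2P − Q) − ¼ ln(1 − 2Q).
1 − 2P − Q = 0.8475, giving −½ ln(0.8475) = 0.082732.
1 − 2Q = 0.955, giving −¼ ln(0.955) = 0.011511.
d = 0.082732 + 0.011511 = 0.094243.

0.094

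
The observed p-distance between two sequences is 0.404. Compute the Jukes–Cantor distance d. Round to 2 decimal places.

0.58

d = −(3/4) ln(1 − 4p/3) = −0.75 ln(1 − 0.538667) = −0.75 ln(0.461333)
  = −0.75 × (-0.773635) = 0.580226 substitutions/site.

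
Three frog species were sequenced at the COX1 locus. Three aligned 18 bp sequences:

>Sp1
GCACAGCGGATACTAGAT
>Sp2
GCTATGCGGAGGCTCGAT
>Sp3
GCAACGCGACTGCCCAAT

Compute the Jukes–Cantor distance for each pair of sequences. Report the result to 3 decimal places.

Sp1–Sp2: 6/18 sites differ → p ≈ 0.333333, d = −0.75 ln(1 − 0.444444) = 0.440839 ≈ 0.441.
Sp1–Sp3: 8/18 sites differ → p ≈ 0.444444, d = −0.75 ln(1 − 0.592592) = 0.673455 ≈ 0.673.
Sp2–Sp3: 7/18 sites differ → p ≈ 0.388889, d = −0.75 ln(1 − 0.518519) = 0.548166 ≈ 0.548.

d(Sp1,Sp2) = 0.441, d(Sp1,Sp3) = 0.673, d(Sp2,Sp3) = 0.548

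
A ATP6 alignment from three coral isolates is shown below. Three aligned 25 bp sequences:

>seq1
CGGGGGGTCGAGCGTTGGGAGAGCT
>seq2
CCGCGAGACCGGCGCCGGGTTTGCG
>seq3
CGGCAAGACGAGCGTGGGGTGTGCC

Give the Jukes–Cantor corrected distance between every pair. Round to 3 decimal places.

d(seq1,seq2) = 0.766, d(seq1,seq3) = 0.417, d(seq2,seq3) = 0.417

seq1–seq2: 12/25 sites differ → p = 0.48, d = −0.75 ln(1 − 0.64) = 0.766238 ≈ 0.766.
seq1–seq3: 8/25 sites differ → p = 0.32, d = −0.75 ln(1 − 0.426667) = 0.417216 ≈ 0.417.
seq2–seq3: 8/25 sites differ → p = 0.32, d = −0.75 ln(1 − 0.426667) = 0.417216 ≈ 0.417.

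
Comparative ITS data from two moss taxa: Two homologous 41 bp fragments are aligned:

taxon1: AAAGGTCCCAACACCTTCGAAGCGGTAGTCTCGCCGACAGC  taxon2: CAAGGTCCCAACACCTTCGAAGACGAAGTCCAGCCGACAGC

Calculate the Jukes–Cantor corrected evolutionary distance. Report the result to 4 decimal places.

0.1628

The sequences differ at 6 of 41 sites (1, 23, 24, 26, 31, 32), so p = 6/41 ≈ 0.146341.
d = −(3/4) ln(1 − 4p/3) = −0.75 ln(1 − 0.195121) = −0.75 ln(0.804879)
  = −0.75 × (-0.217063) = 0.162797 substitutions/site.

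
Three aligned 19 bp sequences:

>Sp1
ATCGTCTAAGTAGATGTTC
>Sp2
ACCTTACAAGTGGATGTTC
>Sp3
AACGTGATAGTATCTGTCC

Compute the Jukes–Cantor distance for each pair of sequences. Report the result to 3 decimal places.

Sp1–Sp2: 5/19 sites differ → p ≈ 0.263158, d = −0.75 ln(1 − 0.350877) = 0.324100 ≈ 0.324.
Sp1–Sp3: 7/19 sites differ → p ≈ 0.368421, d = −0.75 ln(1 − 0.491228) = 0.506816 ≈ 0.507.
Sp2–Sp3: 9/19 sites differ → p ≈ 0.473684, d = −0.75 ln(1 − 0.631579) = 0.748897 ≈ 0.749.

d(Sp1,Sp2) = 0.324, d(Sp1,Sp3) = 0.507, d(Sp2,Sp3) = 0.749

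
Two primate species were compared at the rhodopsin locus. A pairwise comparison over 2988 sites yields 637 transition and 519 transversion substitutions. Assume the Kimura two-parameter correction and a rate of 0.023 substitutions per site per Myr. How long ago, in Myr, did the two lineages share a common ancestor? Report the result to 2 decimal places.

12.28

P = 637/2988 ≈ 0.213186 and Q = 519/2988 ≈ 0.173695.
Under the Kimura two-parameter model, d = −½ ln(1 − 2P − Q) − ¼ ln(1 − 2Q).
1 − 2P − Q = 0.399933, giving −½ ln(0.399933) = 0.458229.
1 − 2Q = 0.65261, giving −¼ ln(0.65261) = 0.106694.
d = 0.458229 + 0.106694 = 0.564923.
Under a molecular clock d = 2μt, so t = d/(2μ) = 0.564923 / (2 × 0.023) = 12.28 Myr.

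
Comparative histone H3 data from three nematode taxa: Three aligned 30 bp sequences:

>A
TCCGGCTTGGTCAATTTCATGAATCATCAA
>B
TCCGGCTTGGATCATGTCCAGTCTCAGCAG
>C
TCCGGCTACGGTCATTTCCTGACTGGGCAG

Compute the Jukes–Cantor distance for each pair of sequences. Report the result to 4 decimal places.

A–B: 10/30 sites differ → p ≈ 0.333333, d = −0.75 ln(1 − 0.444444) = 0.440839 ≈ 0.4408.
A–C: 11/30 sites differ → p ≈ 0.366667, d = −0.75 ln(1 − 0.488889) = 0.503376 ≈ 0.5034.
B–C: 8/30 sites differ → p ≈ 0.266667, d = −0.75 ln(1 − 0.355556) = 0.329526 ≈ 0.3295.

d(A,B) = 0.4408, d(A,C) = 0.5034, d(B,C) = 0.3295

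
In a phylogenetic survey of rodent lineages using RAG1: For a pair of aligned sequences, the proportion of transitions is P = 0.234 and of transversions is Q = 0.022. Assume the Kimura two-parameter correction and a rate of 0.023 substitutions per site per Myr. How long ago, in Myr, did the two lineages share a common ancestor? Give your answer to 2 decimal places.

Under the Kimura two-parameter model, d = −½ ln(1 − 2P − Q) − ¼ ln(1 − 2Q).
1 − 2P − Q = 0.51, giving −½ ln(0.51) = 0.336672.
1 − 2Q = 0.956, giving −¼ ln(0.956) = 0.011249.
d = 0.336672 + 0.011249 = 0.347921.
Under a molecular clock d = 2μt, so t = d/(2μ) = 0.347921 / (2 × 0.023) = 7.56 Myr.

7.56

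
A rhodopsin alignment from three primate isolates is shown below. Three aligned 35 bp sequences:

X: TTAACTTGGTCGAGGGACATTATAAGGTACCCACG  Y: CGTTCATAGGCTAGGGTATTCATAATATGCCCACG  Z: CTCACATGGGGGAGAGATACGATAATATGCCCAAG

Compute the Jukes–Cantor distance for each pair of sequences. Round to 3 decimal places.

d(X,Y) = 0.635, d(X,Z) = 0.513, d(Y,Z) = 0.513

X–Y: 15/35 sites differ → p ≈ 0.428571, d = −0.75 ln(1 − 0.571428) = 0.635472 ≈ 0.635.
X–Z: 13/35 sites differ → p ≈ 0.371429, d = −0.75 ln(1 − 0.495239) = 0.512753 ≈ 0.513.
Y–Z: 13/35 sites differ → p ≈ 0.371429, d = −0.75 ln(1 − 0.495239) = 0.512753 ≈ 0.513.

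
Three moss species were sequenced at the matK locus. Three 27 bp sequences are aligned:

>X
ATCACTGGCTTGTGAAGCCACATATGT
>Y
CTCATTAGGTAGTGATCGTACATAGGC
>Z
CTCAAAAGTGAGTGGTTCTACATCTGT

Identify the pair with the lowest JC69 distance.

Y and Z

X–Y: 11/27 differ, p = 0.407, d = 0.588.
X–Z: 12/27 differ, p = 0.444, d = 0.673.
Y–Z: 10/27 differ, p = 0.370, d = 0.511.
The smallest distance is between Y and Z.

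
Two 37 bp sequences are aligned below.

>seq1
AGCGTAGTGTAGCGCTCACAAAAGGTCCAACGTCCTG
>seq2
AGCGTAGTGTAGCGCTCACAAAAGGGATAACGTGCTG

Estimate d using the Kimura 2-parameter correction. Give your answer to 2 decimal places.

Of 37 sites, 1 differences are transitions and 3 are transversions, so P = 1/37 ≈ 0.027027 and Q = 3/37 ≈ 0.081081.
Under the Kimura two-parameter model, d = −½ ln(1 − 2P − Q) − ¼ ln(1 − 2Q).
1 − 2P − Q = 0.864865, giving −½ ln(0.864865) = 0.072591.
1 − 2Q = 0.837838, giving −¼ ln(0.837838) = 0.044233.
d = 0.072591 + 0.044233 = 0.116824.

0.12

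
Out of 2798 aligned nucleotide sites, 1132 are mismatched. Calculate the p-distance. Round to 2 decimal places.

p = 1132/2798 = 0.404574… ≈ 0.40 (to 2 d.p.).

0.40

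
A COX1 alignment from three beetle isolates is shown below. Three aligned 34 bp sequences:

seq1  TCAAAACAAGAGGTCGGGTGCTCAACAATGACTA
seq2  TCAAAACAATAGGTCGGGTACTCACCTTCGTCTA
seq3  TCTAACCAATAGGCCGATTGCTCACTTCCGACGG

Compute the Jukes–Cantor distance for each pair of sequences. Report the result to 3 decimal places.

seq1–seq2: 7/34 sites differ → p ≈ 0.205882, d = −0.75 ln(1 − 0.274509) = 0.240680 ≈ 0.241.
seq1–seq3: 13/34 sites differ → p ≈ 0.382353, d = −0.75 ln(1 − 0.509804) = 0.534712 ≈ 0.535.
seq2–seq3: 11/34 sites differ → p ≈ 0.323529, d = −0.75 ln(1 − 0.431372) = 0.423397 ≈ 0.423.

d(seq1,seq2) = 0.241, d(seq1,seq3) = 0.535, d(seq2,seq3) = 0.423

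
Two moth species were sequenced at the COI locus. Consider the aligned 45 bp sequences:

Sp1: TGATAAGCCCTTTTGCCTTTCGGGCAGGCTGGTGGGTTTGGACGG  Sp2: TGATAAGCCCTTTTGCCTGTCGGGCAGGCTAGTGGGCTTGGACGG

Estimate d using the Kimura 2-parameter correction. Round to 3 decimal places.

0.070

Of 45 sites, 2 differences are transitions and 1 are transversions, so P = 2/45 ≈ 0.044444 and Q = 1/45 ≈ 0.022222.
Under the Kimura two-parameter model, d = −½ ln(1 − 2P − Q) − ¼ ln(1 − 2Q).
1 − 2P − Q = 0.88889, giving −½ ln(0.88889) = 0.058891.
1 − 2Q = 0.955556, giving −¼ ln(0.955556) = 0.011365.
d = 0.058891 + 0.011365 = 0.070256.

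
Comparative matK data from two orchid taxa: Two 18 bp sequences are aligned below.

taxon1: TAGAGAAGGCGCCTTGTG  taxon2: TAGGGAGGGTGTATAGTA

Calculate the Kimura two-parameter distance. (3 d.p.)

0.612

Of 18 sites, 5 differences are transitions and 2 are transversions, so P = 5/18 ≈ 0.277778 and Q = 2/18 ≈ 0.111111.
Under the Kimura two-parameter model, d = −½ ln(1 − 2P − Q) − ¼ ln(1 − 2Q).
1 − 2P − Q = 0.333333, giving −½ ln(0.333333) = 0.549307.
1 − 2Q = 0.777778, giving −¼ ln(0.777778) = 0.062829.
d = 0.549307 + 0.062829 = 0.612136.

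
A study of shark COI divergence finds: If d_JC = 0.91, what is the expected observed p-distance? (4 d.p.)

0.5271

p = (3/4)(1 − e^(−4d/3)) = 0.75 × (1 − e^(-1.213333)) = 0.75 × (1 − 0.297205) = 0.527096.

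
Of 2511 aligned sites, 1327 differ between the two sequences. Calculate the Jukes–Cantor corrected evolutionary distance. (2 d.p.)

0.91

p = 1327/2511 ≈ 0.528475.
d = −(3/4) ln(1 − 4p/3) = −0.75 ln(1 − 0.704633) = −0.75 ln(0.295367)
  = −0.75 × (-1.219537) = 0.914653 substitutions/site.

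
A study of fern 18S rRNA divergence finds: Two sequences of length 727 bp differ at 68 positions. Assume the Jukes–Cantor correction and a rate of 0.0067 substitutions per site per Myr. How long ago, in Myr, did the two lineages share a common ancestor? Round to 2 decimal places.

p = 68/727 ≈ 0.093535.
d = −(3/4) ln(1 − 4p/3) = −0.75 ln(1 − 0.124713) = −0.75 ln(0.875287)
  = −0.75 × (-0.133203) = 0.099902 substitutions/site.
Under a molecular clock d = 2μt, so t = d/(2μ) = 0.099902 / (2 × 0.0067) = 7.46 Myr.

7.46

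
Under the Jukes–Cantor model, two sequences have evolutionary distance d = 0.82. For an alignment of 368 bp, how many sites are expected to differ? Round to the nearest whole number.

Invert JC69: p = (3/4)(1 − e^(−4d/3)) = 0.75 × (1 − e^(-1.093333)) = 0.75 × (1 − 0.335098) = 0.498677.
Expected differing sites = pL ≈ 0.498677 × 368 = 183.513136 ≈ 184.

184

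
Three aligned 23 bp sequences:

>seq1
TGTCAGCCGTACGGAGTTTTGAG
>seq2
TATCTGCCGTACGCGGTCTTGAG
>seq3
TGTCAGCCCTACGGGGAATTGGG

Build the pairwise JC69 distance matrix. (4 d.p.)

d(seq1,seq2) = 0.2567, d(seq1,seq3) = 0.2567, d(seq2,seq3) = 0.3904

seq1–seq2: 5/23 sites differ → p ≈ 0.217391, d = −0.75 ln(1 − 0.289855) = 0.256715 ≈ 0.2567.
seq1–seq3: 5/23 sites differ → p ≈ 0.217391, d = −0.75 ln(1 − 0.289855) = 0.256715 ≈ 0.2567.
seq2–seq3: 7/23 sites differ → p ≈ 0.304348, d = −0.75 ln(1 − 0.405797) = 0.390401 ≈ 0.3904.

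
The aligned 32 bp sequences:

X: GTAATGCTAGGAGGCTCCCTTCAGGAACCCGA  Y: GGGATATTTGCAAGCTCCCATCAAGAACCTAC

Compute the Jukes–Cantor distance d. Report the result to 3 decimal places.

The sequences differ at 12 of 32 sites, so p = 12/32 = 0.375.
d = −(3/4) ln(1 − 4p/3) = −0.75 ln(1 − 0.5) = −0.75 ln(0.5)
  = −0.75 × (-0.693147) = 0.519860 substitutions/site.

0.520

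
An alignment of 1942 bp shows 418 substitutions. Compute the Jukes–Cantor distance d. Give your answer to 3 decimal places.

0.254

p = 418/1942 ≈ 0.215242.
d = −(3/4) ln(1 − 4p/3) = −0.75 ln(1 − 0.286989) = −0.75 ln(0.713011)
  = −0.75 × (-0.338258) = 0.253694 substitutions/site.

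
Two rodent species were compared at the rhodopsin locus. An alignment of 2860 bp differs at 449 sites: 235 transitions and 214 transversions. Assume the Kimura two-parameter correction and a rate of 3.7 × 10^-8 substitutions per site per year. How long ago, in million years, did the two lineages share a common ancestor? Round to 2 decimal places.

2.39

P = 235/2860 ≈ 0.082168 and Q = 214/2860 ≈ 0.074825.
Under the Kimura two-parameter model, d = −½ ln(1 − 2P − Q) − ¼ ln(1 − 2Q).
1 − 2P − Q = 0.760839, giving −½ ln(0.760839) = 0.136667.
1 − 2Q = 0.85035, giving −¼ ln(0.85035) = 0.040527.
d = 0.136667 + 0.040527 = 0.177194.
Under a molecular clock d = 2μt, so t = d/(2μ) = 0.177194 / (2 × 3.7 × 10^-8) = 2.39 million years.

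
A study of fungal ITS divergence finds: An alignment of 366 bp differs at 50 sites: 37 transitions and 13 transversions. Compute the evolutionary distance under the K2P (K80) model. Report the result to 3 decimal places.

P = 37/366 ≈ 0.101093 and Q = 13/366 ≈ 0.035519.
Under the Kimura two-parameter model, d = −½ ln(1 − 2P − Q) − ¼ ln(1 − 2Q).
1 − 2P − Q = 0.762295, giving −½ ln(0.762295) = 0.135711.
1 − 2Q = 0.928962, giving −¼ ln(0.928962) = 0.018422.
d = 0.135711 + 0.018422 = 0.154133.

0.154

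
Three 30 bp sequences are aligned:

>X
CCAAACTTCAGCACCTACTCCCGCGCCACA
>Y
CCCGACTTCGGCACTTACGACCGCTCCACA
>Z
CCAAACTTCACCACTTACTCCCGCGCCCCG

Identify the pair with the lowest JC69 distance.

X and Z

X–Y: 7/30 differ, p = 0.233, d = 0.280.
X–Z: 4/30 differ, p = 0.133, d = 0.147.
Y–Z: 9/30 differ, p = 0.300, d = 0.383.
The smallest distance is between X and Z.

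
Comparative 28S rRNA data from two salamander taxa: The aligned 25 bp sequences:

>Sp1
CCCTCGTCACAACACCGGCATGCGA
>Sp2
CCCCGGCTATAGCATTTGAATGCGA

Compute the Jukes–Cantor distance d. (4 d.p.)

The sequences differ at 10 of 25 sites (4, 5, 7, 8, 10, 12, 15, 16, 17, 19), so p = 10/25 = 0.4.
d = −(3/4) ln(1 − 4p/3) = −0.75 ln(1 − 0.533333) = −0.75 ln(0.466667)
  = −0.75 × (-0.762139) = 0.571604 substitutions/site.

0.5716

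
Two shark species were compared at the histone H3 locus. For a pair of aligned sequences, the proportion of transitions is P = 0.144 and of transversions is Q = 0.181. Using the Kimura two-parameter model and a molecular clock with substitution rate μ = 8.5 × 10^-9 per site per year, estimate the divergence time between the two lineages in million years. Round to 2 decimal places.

25.23

Under the Kimura two-parameter model, d = −½ ln(1 − 2P − Q) − ¼ ln(1 − 2Q).
1 − 2P − Q = 0.531, giving −½ ln(0.531) = 0.316497.
1 − 2Q = 0.638, giving −¼ ln(0.638) = 0.112354.
d = 0.316497 + 0.112354 = 0.428851.
Under a molecular clock d = 2μt, so t = d/(2μ) = 0.428851 / (2 × 8.5 × 10^-9) = 25.23 million years.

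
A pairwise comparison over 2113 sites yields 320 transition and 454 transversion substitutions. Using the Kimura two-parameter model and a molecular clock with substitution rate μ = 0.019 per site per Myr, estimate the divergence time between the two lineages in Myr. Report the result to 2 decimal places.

P = 320/2113 ≈ 0.151443 and Q = 454/2113 ≈ 0.21486.
Under the Kimura two-parameter model, d = −½ ln(1 − 2P − Q) − ¼ ln(1 − 2Q).
1 − 2P − Q = 0.482254, giving −½ ln(0.482254) = 0.364642.
1 − 2Q = 0.57028, giving −¼ ln(0.57028) = 0.140407.
d = 0.364642 + 0.140407 = 0.505049.
Under a molecular clock d = 2μt, so t = d/(2μ) = 0.505049 / (2 × 0.019) = 13.29 Myr.

13.29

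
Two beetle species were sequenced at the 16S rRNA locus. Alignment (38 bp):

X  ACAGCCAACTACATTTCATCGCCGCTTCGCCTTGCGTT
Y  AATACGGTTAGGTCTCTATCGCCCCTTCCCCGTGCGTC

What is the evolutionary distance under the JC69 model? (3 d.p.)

The sequences differ at 18 of 38 sites, so p = 18/38 ≈ 0.473684.
d = −(3/4) ln(1 − 4p/3) = −0.75 ln(1 − 0.631579) = −0.75 ln(0.368421)
  = −0.75 × (-0.998529) = 0.748897 substitutions/site.

0.749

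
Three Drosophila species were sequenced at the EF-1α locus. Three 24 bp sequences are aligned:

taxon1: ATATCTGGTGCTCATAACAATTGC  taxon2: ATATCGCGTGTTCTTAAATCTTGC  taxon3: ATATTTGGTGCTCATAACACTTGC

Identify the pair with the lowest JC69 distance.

taxon1 and taxon3

taxon1–taxon2: 7/24 differ, p = 0.292, d = 0.369.
taxon1–taxon3: 2/24 differ, p = 0.083, d = 0.088.
taxon2–taxon3: 7/24 differ, p = 0.292, d = 0.369.
The smallest distance is between taxon1 and taxon3.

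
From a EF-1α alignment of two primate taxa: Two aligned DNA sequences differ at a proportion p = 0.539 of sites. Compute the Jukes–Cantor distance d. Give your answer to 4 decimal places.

d = −(3/4) ln(1 − 4p/3) = −0.75 ln(1 − 0.718667) = −0.75 ln(0.281333)
  = −0.75 × (-1.268216) = 0.951162 substitutions/site.

0.9512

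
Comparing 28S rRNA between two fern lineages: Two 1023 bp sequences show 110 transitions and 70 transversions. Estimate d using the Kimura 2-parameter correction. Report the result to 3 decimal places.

0.203

P = 110/1023 ≈ 0.107527 and Q = 70/1023 ≈ 0.068426.
Under the Kimura two-parameter model, d = −½ ln(1 − 2P − Q) − ¼ ln(1 − 2Q).
1 − 2P − Q = 0.71652, giving −½ ln(0.71652) = 0.166675.
1 − 2Q = 0.863148, giving −¼ ln(0.863148) = 0.036792.
d = 0.166675 + 0.036792 = 0.203467.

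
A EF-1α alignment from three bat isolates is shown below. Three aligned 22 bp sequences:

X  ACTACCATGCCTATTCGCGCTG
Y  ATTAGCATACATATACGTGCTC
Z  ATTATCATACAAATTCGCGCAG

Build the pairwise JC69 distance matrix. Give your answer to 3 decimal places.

d(X,Y) = 0.414, d(X,Z) = 0.339, d(Y,Z) = 0.339

X–Y: 7/22 sites differ → p ≈ 0.318182, d = −0.75 ln(1 − 0.424243) = 0.414052 ≈ 0.414.
X–Z: 6/22 sites differ → p ≈ 0.272727, d = −0.75 ln(1 − 0.363636) = 0.338988 ≈ 0.339.
Y–Z: 6/22 sites differ → p ≈ 0.272727, d = −0.75 ln(1 − 0.363636) = 0.338988 ≈ 0.339.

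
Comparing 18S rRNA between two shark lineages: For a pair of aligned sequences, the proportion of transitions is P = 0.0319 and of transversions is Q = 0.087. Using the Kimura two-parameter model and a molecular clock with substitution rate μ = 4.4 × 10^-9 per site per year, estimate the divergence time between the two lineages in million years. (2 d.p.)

14.72

Under the Kimura two-parameter model, d = −½ ln(1 − 2P − Q) − ¼ ln(1 − 2Q).
1 − 2P − Q = 0.8492, giving −½ ln(0.8492) = 0.081730.
1 − 2Q = 0.826, giving −¼ ln(0.826) = 0.047790.
d = 0.081730 + 0.047790 = 0.129520.
Under a molecular clock d = 2μt, so t = d/(2μ) = 0.129520 / (2 × 4.4 × 10^-9) = 14.72 million years.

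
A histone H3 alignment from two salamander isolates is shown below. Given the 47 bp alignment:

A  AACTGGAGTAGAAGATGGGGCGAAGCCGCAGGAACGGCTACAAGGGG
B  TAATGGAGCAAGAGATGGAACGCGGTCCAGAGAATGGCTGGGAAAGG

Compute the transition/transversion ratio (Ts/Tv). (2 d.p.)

Transitions are A↔G and C↔T; transversions are all other mismatches.
Transitions: 14. Transversions: 6.
R = 14/6 = 2.333333… ≈ 2.33 (to 2 d.p.).

2.33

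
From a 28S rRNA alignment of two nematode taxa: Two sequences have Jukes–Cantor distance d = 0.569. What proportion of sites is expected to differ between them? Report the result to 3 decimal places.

0.399

p = (3/4)(1 − e^(−4d/3)) = 0.75 × (1 − e^(-0.758667)) = 0.75 × (1 − 0.468290) = 0.398783.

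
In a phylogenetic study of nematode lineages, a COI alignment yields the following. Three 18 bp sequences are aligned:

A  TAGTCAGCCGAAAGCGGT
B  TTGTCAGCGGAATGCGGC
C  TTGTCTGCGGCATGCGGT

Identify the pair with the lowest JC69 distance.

B and C

A–B: 4/18 differ, p = 0.222, d = 0.264.
A–C: 5/18 differ, p = 0.278, d = 0.347.
B–C: 3/18 differ, p = 0.167, d = 0.188.
The smallest distance is between B and C.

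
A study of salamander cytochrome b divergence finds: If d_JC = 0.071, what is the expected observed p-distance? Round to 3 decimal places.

0.068

p = (3/4)(1 − e^(−4d/3)) = 0.75 × (1 − e^(-0.094667)) = 0.75 × (1 − 0.909676) = 0.067743.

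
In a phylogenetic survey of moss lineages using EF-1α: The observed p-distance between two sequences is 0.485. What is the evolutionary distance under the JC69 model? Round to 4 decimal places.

d = −(3/4) ln(1 − 4p/3) = −0.75 ln(1 − 0.646667) = −0.75 ln(0.353333)
  = −0.75 × (-1.040344) = 0.780258 substitutions/site.

0.7803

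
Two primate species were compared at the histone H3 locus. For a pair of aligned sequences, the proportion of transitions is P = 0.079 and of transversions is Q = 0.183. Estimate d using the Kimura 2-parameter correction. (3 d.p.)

Under the Kimura two-parameter model, d = −½ ln(1 − 2P − Q) − ¼ ln(1 − 2Q).
1 − 2P − Q = 0.659, giving −½ ln(0.659) = 0.208516.
1 − 2Q = 0.634, giving −¼ ln(0.634) = 0.113927.
d = 0.208516 + 0.113927 = 0.322443.

0.322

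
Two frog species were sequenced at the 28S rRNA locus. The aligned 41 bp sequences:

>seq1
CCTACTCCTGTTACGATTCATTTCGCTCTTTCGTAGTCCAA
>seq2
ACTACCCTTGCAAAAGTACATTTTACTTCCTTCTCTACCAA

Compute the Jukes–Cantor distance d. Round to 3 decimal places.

0.722

The sequences differ at 19 of 41 sites, so p = 19/41 ≈ 0.463415.
d = −(3/4) ln(1 − 4p/3) = −0.75 ln(1 − 0.617887) = −0.75 ln(0.382113)
  = −0.75 × (-0.962039) = 0.721529 substitutions/site.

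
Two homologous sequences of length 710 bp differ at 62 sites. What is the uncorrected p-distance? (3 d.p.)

0.087

p = 62/710 = 0.087323… ≈ 0.087 (to 3 d.p.).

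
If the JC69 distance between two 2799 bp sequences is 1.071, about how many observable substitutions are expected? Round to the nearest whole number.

Invert JC69: p = (3/4)(1 − e^(−4d/3)) = 0.75 × (1 − e^(-1.428)) = 0.75 × (1 − 0.239788) = 0.570159.
Expected differing sites = pL ≈ 0.570159 × 2799 = 1595.875041 ≈ 1596.

1596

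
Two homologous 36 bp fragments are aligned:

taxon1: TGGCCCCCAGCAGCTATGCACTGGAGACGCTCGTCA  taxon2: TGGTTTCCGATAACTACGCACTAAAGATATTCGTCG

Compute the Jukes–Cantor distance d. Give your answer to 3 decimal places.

0.548

The sequences differ at 14 of 36 sites, so p = 14/36 ≈ 0.388889.
d = −(3/4) ln(1 − 4p/3) = −0.75 ln(1 − 0.518519) = −0.75 ln(0.481481)
  = −0.75 × (-0.730889) = 0.548167 substitutions/site.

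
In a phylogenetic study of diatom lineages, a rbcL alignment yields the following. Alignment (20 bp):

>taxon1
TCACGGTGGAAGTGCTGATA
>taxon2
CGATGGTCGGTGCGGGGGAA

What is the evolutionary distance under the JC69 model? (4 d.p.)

The sequences differ at 11 of 20 sites, so p = 11/20 = 0.55.
d = −(3/4) ln(1 − 4p/3) = −0.75 ln(1 − 0.733333) = −0.75 ln(0.266667)
  = −0.75 × (-1.321755) = 0.991316 substitutions/site.

0.9913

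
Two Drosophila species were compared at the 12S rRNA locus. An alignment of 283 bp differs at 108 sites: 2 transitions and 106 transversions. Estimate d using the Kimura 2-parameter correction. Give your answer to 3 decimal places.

P = 2/283 ≈ 0.007067 and Q = 106/283 ≈ 0.374558.
Under the Kimura two-parameter model, d = −½ ln(1 − 2P − Q) − ¼ ln(1 − 2Q).
1 − 2P − Q = 0.611308, giving −½ ln(0.611308) = 0.246077.
1 − 2Q = 0.250884, giving −¼ ln(0.250884) = 0.345691.
d = 0.246077 + 0.345691 = 0.591768.

0.592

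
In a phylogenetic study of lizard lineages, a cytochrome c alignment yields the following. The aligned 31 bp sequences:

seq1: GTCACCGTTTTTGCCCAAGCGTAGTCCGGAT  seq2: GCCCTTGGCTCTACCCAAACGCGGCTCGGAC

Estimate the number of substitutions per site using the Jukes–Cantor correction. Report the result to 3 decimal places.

The sequences differ at 14 of 31 sites, so p = 14/31 ≈ 0.451613.
d = −(3/4) ln(1 − 4p/3) = −0.75 ln(1 − 0.602151) = −0.75 ln(0.397849)
  = −0.75 × (-0.921683) = 0.691262 substitutions/site.

0.691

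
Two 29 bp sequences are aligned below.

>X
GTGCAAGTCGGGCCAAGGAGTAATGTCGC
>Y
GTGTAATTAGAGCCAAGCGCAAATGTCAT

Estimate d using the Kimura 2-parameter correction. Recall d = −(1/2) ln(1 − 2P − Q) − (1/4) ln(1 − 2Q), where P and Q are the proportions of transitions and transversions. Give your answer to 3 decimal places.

Of 29 sites, 5 differences are transitions and 5 are transversions, so P = 5/29 ≈ 0.172414 and Q = 5/29 ≈ 0.172414.
Under the Kimura two-parameter model, d = −½ ln(1 − 2P − Q) − ¼ ln(1 − 2Q).
1 − 2P − Q = 0.482758, giving −½ ln(0.482758) = 0.364120.
1 − 2Q = 0.655172, giving −¼ ln(0.655172) = 0.105714.
d = 0.364120 + 0.105714 = 0.469834.

0.470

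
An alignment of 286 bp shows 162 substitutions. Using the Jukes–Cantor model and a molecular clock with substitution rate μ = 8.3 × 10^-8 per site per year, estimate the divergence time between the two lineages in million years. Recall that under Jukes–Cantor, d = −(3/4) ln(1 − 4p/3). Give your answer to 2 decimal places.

p = 162/286 ≈ 0.566434.
d = −(3/4) ln(1 − 4p/3) = −0.75 ln(1 − 0.755245) = −0.75 ln(0.244755)
  = −0.75 × (-1.407498) = 1.055624 substitutions/site.
Under a molecular clock d = 2μt, so t = d/(2μ) = 1.055624 / (2 × 8.3 × 10^-8) = 6.36 million years.

6.36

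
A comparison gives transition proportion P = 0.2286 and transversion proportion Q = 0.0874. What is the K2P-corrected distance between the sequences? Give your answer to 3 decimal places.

Under the Kimura two-parameter model, d = −½ ln(1 − 2P − Q) − ¼ ln(1 − 2Q).
1 − 2P − Q = 0.4554, giving −½ ln(0.4554) = 0.393290.
1 − 2Q = 0.8252, giving −¼ ln(0.8252) = 0.048032.
d = 0.393290 + 0.048032 = 0.441322.

0.441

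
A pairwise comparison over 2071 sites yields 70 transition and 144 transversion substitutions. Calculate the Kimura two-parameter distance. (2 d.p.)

0.11

P = 70/2071 ≈ 0.0338 and Q = 144/2071 ≈ 0.069532.
Under the Kimura two-parameter model, d = −½ ln(1 − 2P − Q) − ¼ ln(1 − 2Q).
1 − 2P − Q = 0.862868, giving −½ ln(0.862868) = 0.073747.
1 − 2Q = 0.860936, giving −¼ ln(0.860936) = 0.037434.
d = 0.073747 + 0.037434 = 0.111181.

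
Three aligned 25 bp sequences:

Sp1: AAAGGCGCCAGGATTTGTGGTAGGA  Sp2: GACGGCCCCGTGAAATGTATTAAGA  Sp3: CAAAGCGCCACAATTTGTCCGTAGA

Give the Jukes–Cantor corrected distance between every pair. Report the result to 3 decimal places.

Sp1–Sp2: 10/25 sites differ → p = 0.4, d = −0.75 ln(1 − 0.533333) = 0.571605 ≈ 0.572.
Sp1–Sp3: 9/25 sites differ → p = 0.36, d = −0.75 ln(1 − 0.48) = 0.490445 ≈ 0.490.
Sp2–Sp3: 13/25 sites differ → p = 0.52, d = −0.75 ln(1 − 0.693333) = 0.886495 ≈ 0.886.

d(Sp1,Sp2) = 0.572, d(Sp1,Sp3) = 0.490, d(Sp2,Sp3) = 0.886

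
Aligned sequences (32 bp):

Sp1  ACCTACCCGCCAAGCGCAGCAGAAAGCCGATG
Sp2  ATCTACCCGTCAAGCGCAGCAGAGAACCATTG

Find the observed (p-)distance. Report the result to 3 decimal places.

0.188

The sequences differ at 6 of 32 positions (sites 2, 10, 24, 26, 29, 30).
p = 6/32 = 0.1875 ≈ 0.188 (to 3 d.p.).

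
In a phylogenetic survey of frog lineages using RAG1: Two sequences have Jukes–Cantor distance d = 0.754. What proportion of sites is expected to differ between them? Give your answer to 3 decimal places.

p = (3/4)(1 − e^(−4d/3)) = 0.75 × (1 − e^(-1.005333)) = 0.75 × (1 − 0.365923) = 0.475558.

0.476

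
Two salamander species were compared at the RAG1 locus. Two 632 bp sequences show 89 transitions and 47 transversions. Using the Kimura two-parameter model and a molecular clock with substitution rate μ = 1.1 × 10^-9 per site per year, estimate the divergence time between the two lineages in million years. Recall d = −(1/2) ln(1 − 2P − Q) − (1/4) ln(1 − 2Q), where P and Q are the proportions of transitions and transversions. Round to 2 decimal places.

118.32

P = 89/632 ≈ 0.140823 and Q = 47/632 ≈ 0.074367.
Under the Kimura two-parameter model, d = −½ ln(1 − 2P − Q) − ¼ ln(1 − 2Q).
1 − 2P − Q = 0.643987, giving −½ ln(0.643987) = 0.220038.
1 − 2Q = 0.851266, giving −¼ ln(0.851266) = 0.040258.
d = 0.220038 + 0.040258 = 0.260296.
Under a molecular clock d = 2μt, so t = d/(2μ) = 0.260296 / (2 × 1.1 × 10^-9) = 118.32 million years.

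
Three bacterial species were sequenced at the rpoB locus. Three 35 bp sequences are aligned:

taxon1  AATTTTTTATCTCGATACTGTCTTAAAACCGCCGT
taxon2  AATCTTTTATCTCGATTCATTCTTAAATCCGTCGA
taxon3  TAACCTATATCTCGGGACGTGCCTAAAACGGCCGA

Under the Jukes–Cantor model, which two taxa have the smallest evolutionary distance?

taxon1 and taxon2

taxon1–taxon2: 7/35 differ, p = 0.200, d = 0.233.
taxon1–taxon3: 13/35 differ, p = 0.371, d = 0.513.
taxon2–taxon3: 13/35 differ, p = 0.371, d = 0.513.
The smallest distance is between taxon1 and taxon2.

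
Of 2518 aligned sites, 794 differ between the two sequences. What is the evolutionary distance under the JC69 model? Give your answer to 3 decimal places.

p = 794/2518 ≈ 0.31533.
d = −(3/4) ln(1 − 4p/3) = −0.75 ln(1 − 0.42044) = −0.75 ln(0.57956)
  = −0.75 × (-0.545486) = 0.409115 substitutions/site.

0.409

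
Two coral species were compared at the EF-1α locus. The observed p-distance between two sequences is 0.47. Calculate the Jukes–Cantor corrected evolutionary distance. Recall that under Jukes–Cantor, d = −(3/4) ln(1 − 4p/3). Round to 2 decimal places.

0.74

d = −(3/4) ln(1 − 4p/3) = −0.75 ln(1 − 0.626667) = −0.75 ln(0.373333)
  = −0.75 × (-0.985284) = 0.738963 substitutions/site.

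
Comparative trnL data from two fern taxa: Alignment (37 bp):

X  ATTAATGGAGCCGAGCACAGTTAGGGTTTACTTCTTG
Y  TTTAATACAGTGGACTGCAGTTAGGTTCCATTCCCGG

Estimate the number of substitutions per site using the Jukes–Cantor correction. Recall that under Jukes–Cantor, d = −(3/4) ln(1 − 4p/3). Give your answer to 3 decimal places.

The sequences differ at 15 of 37 sites, so p = 15/37 ≈ 0.405405.
d = −(3/4) ln(1 − 4p/3) = −0.75 ln(1 − 0.54054) = −0.75 ln(0.45946)
  = −0.75 × (-0.777703) = 0.583277 substitutions/site.

0.583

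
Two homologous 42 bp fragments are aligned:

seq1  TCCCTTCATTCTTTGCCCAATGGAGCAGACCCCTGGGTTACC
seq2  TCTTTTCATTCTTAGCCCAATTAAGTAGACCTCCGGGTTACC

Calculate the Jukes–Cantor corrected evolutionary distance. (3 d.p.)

The sequences differ at 8 of 42 sites (3, 4, 14, 22, 23, 26, 32, 34), so p = 8/42 ≈ 0.190476.
d = −(3/4) ln(1 − 4p/3) = −0.75 ln(1 − 0.253968) = −0.75 ln(0.746032)
  = −0.75 × (-0.292987) = 0.219740 substitutions/site.

0.220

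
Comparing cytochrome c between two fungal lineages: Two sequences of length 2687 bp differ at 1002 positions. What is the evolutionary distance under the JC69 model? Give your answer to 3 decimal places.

p = 1002/2687 ≈ 0.372907.
d = −(3/4) ln(1 − 4p/3) = −0.75 ln(1 − 0.497209) = −0.75 ln(0.502791)
  = −0.75 × (-0.687581) = 0.515686 substitutions/site.

0.516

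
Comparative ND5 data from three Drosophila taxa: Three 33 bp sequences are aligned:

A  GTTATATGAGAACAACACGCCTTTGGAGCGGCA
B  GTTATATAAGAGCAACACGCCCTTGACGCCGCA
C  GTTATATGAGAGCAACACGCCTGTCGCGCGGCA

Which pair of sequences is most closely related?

A–B: 6/33 differ, p = 0.182, d = 0.208.
A–C: 4/33 differ, p = 0.121, d = 0.132.
B–C: 6/33 differ, p = 0.182, d = 0.208.
The smallest distance is between A and C.

A and C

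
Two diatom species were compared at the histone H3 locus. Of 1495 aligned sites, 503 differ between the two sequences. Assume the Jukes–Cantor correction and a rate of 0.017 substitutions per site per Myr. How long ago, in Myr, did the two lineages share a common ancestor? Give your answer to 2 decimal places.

13.13

p = 503/1495 ≈ 0.336455.
d = −(3/4) ln(1 − 4p/3) = −0.75 ln(1 − 0.448607) = −0.75 ln(0.551393)
  = −0.75 × (-0.595307) = 0.446480 substitutions/site.
Under a molecular clock d = 2μt, so t = d/(2μ) = 0.446480 / (2 × 0.017) = 13.13 Myr.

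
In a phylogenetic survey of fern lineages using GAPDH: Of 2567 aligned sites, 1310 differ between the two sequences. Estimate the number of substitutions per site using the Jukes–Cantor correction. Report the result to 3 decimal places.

p = 1310/2567 ≈ 0.510323.
d = −(3/4) ln(1 − 4p/3) = −0.75 ln(1 − 0.680431) = −0.75 ln(0.319569)
  = −0.75 × (-1.140782) = 0.855587 substitutions/site.

0.856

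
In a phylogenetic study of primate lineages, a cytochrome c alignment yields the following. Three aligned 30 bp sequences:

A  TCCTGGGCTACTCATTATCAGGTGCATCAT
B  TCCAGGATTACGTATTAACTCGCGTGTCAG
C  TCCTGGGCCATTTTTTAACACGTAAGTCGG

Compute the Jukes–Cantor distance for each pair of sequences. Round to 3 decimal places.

A–B: 12/30 sites differ → p = 0.4, d = −0.75 ln(1 − 0.533333) = 0.571605 ≈ 0.572.
A–C: 11/30 sites differ → p ≈ 0.366667, d = −0.75 ln(1 − 0.488889) = 0.503376 ≈ 0.503.
B–C: 12/30 sites differ → p = 0.4, d = −0.75 ln(1 − 0.533333) = 0.571605 ≈ 0.572.

d(A,B) = 0.572, d(A,C) = 0.503, d(B,C) = 0.572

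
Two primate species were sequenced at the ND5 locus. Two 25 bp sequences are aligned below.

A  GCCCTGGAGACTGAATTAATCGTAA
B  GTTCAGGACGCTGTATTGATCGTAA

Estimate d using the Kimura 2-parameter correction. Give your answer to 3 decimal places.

Of 25 sites, 4 differences are transitions and 3 are transversions, so P = 4/25 = 0.16 and Q = 3/25 = 0.12.
Under the Kimura two-parameter model, d = −½ ln(1 − 2P − Q) − ¼ ln(1 − 2Q).
1 − 2P − Q = 0.56, giving −½ ln(0.56) = 0.289909.
1 − 2Q = 0.76, giving −¼ ln(0.76) = 0.068609.
d = 0.289909 + 0.068609 = 0.358518.

0.359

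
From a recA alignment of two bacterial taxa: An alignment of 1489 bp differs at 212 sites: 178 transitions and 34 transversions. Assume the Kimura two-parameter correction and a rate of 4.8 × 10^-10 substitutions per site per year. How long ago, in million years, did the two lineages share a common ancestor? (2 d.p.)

170.35

P = 178/1489 ≈ 0.119543 and Q = 34/1489 ≈ 0.022834.
Under the Kimura two-parameter model, d = −½ ln(1 − 2P − Q) − ¼ ln(1 − 2Q).
1 − 2P − Q = 0.73808, giving −½ ln(0.73808) = 0.151852.
1 − 2Q = 0.954332, giving −¼ ln(0.954332) = 0.011686.
d = 0.151852 + 0.011686 = 0.163538.
Under a molecular clock d = 2μt, so t = d/(2μ) = 0.163538 / (2 × 4.8 × 10^-10) = 170.35 million years.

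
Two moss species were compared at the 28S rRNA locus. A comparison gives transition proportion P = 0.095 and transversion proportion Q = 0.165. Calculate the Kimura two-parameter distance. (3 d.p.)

0.319

Under the Kimura two-parameter model, d = −½ ln(1 − 2P − Q) − ¼ ln(1 − 2Q).
1 − 2P − Q = 0.645, giving −½ ln(0.645) = 0.219252.
1 − 2Q = 0.67, giving −¼ ln(0.67) = 0.100119.
d = 0.219252 + 0.100119 = 0.319371.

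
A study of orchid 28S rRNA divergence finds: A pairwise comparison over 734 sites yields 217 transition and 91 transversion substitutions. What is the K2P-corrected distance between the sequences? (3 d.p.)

P = 217/734 ≈ 0.29564 and Q = 91/734 ≈ 0.123978.
Under the Kimura two-parameter model, d = −½ ln(1 − 2P − Q) − ¼ ln(1 − 2Q).
1 − 2P − Q = 0.284742, giving −½ ln(0.284742) = 0.628086.
1 − 2Q = 0.752044, giving −¼ ln(0.752044) = 0.071240.
d = 0.628086 + 0.071240 = 0.699326.

0.699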